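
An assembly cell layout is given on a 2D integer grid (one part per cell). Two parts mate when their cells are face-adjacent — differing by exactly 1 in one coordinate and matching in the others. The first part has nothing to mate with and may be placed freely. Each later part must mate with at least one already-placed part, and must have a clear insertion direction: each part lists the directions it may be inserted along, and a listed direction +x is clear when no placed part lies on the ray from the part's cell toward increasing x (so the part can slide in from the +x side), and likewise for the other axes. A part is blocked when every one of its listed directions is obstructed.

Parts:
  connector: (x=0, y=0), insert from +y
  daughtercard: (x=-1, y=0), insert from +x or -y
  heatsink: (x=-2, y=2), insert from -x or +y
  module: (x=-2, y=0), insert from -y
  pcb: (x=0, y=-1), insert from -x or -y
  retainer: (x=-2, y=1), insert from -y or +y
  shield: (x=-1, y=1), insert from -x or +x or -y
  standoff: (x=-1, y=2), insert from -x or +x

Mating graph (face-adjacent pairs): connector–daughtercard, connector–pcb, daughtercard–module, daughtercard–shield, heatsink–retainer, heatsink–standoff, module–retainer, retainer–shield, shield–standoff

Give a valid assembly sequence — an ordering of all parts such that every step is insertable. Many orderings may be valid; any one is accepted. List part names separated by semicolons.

shield; retainer; module; daughtercard; connector; pcb; standoff; heatsink

1. shield@(-1, 1) [-x clear] — {shield}
2. retainer@(-2, 1) [-y clear] — {retainer, shield}
3. module@(-2, 0) [-y clear] — {module, retainer, shield}
4. daughtercard@(-1, 0) [+x clear] — {daughtercard, module, retainer, shield}
5. connector@(0, 0) [+y clear] — {connector, daughtercard, module, retainer, shield}
6. pcb@(0, -1) [-x clear] — {connector, daughtercard, module, pcb, retainer, shield}
7. standoff@(-1, 2) [-x clear] — {connector, daughtercard, module, pcb, retainer, shield, standoff}
8. heatsink@(-2, 2) [-x clear] — {connector, daughtercard, heatsink, module, pcb, retainer, shield, standoff}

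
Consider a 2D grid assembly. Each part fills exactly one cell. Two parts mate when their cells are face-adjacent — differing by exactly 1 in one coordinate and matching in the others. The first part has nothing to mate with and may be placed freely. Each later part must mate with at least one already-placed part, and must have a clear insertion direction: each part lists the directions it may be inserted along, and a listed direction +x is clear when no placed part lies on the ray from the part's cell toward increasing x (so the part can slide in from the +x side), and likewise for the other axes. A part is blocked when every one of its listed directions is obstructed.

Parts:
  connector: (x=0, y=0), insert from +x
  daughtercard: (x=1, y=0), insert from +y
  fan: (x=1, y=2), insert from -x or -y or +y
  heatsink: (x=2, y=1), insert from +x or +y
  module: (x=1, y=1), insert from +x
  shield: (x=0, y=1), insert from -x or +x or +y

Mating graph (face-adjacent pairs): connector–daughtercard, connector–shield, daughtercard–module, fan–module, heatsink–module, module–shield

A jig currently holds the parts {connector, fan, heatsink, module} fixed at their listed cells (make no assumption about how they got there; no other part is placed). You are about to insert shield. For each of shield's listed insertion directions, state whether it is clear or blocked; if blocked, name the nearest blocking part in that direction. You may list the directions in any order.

-x: ray from shield(0, 1) has no placed part ⇒ clear
+x: nearest on ray is module@(1, 1) ⇒ blocked
+y: ray from shield(0, 1) has no placed part ⇒ clear

+x: blocked by module; +y: clear; -x: clear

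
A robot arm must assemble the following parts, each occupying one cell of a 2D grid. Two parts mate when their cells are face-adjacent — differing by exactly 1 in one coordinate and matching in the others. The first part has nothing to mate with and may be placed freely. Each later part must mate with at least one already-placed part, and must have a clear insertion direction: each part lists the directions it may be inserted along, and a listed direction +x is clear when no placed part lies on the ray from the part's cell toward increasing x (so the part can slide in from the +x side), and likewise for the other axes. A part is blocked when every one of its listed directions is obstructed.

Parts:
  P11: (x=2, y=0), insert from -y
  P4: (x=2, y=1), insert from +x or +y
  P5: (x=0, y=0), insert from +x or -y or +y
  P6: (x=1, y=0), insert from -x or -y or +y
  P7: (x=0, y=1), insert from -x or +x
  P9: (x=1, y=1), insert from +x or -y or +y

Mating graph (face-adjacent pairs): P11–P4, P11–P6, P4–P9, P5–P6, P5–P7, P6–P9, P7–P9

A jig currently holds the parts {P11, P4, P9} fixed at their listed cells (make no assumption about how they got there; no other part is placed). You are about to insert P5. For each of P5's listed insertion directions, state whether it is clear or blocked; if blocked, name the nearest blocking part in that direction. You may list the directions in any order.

+x: nearest on ray is P11@(2, 0) ⇒ blocked
-y: ray from P5(0, 0) has no placed part ⇒ clear
+y: ray from P5(0, 0) has no placed part ⇒ clear

+x: blocked by P11; +y: clear; -y: clear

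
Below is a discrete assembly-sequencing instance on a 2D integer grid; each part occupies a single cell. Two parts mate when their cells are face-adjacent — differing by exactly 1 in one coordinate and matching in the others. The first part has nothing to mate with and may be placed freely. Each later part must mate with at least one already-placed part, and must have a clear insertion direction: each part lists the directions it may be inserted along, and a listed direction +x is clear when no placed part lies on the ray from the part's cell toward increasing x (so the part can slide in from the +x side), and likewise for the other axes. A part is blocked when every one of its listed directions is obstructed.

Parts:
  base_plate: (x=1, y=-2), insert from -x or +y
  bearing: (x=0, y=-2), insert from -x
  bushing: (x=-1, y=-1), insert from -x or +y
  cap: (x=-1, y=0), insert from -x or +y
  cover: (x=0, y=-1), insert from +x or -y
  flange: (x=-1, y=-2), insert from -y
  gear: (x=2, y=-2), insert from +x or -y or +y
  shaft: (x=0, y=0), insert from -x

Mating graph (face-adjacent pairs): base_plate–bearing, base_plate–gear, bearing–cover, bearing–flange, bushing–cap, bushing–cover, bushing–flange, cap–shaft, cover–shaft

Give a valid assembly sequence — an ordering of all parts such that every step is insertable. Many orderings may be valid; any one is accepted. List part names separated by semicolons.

gear; base_plate; bearing; flange; bushing; cover; shaft; cap

1. gear@(2, -2) [+x clear] — {gear}
2. base_plate@(1, -2) [-x clear] — {base_plate, gear}
3. bearing@(0, -2) [-x clear] — {base_plate, bearing, gear}
4. flange@(-1, -2) [-y clear] — {base_plate, bearing, flange, gear}
5. bushing@(-1, -1) [-x clear] — {base_plate, bearing, bushing, flange, gear}
6. cover@(0, -1) [+x clear] — {base_plate, bearing, bushing, cover, flange, gear}
7. shaft@(0, 0) [-x clear] — {base_plate, bearing, bushing, cover, flange, gear, shaft}
8. cap@(-1, 0) [-x clear] — {base_plate, bearing, bushing, cap, cover, flange, gear, shaft}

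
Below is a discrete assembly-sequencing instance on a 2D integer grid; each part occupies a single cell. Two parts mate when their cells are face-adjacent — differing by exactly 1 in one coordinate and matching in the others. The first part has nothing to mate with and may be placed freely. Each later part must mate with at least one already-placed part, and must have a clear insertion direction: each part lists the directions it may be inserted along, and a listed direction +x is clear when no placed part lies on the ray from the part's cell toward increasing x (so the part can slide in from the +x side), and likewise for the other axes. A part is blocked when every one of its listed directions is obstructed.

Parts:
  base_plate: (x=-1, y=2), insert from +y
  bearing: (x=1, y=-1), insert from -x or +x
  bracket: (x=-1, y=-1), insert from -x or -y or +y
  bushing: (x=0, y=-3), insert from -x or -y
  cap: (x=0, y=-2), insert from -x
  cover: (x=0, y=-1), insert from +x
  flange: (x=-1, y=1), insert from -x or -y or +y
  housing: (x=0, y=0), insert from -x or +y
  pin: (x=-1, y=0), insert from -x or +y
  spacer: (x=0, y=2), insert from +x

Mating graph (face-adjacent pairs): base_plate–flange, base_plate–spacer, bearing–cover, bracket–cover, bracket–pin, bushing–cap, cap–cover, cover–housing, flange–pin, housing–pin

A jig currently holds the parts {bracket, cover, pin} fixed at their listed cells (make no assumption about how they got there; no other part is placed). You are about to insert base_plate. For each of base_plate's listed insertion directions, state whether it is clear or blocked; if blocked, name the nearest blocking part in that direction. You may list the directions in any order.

+y: clear

+y: ray from base_plate(-1, 2) has no placed part ⇒ clear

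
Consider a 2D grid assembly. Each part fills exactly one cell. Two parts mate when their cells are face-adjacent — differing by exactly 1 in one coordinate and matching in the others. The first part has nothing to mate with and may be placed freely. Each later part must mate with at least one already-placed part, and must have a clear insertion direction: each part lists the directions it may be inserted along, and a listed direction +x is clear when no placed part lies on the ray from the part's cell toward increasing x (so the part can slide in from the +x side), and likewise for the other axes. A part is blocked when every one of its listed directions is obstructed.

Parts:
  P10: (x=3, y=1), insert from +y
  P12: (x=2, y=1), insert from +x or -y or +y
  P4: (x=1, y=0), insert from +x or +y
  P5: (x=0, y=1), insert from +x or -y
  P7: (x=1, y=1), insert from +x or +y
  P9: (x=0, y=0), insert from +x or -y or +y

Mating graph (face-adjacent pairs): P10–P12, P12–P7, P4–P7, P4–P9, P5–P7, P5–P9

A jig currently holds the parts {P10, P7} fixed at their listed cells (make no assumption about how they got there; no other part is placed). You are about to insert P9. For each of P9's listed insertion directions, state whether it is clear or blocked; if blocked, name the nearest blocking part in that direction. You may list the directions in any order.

+x: ray from P9(0, 0) has no placed part ⇒ clear
-y: ray from P9(0, 0) has no placed part ⇒ clear
+y: ray from P9(0, 0) has no placed part ⇒ clear

+x: clear; +y: clear; -y: clear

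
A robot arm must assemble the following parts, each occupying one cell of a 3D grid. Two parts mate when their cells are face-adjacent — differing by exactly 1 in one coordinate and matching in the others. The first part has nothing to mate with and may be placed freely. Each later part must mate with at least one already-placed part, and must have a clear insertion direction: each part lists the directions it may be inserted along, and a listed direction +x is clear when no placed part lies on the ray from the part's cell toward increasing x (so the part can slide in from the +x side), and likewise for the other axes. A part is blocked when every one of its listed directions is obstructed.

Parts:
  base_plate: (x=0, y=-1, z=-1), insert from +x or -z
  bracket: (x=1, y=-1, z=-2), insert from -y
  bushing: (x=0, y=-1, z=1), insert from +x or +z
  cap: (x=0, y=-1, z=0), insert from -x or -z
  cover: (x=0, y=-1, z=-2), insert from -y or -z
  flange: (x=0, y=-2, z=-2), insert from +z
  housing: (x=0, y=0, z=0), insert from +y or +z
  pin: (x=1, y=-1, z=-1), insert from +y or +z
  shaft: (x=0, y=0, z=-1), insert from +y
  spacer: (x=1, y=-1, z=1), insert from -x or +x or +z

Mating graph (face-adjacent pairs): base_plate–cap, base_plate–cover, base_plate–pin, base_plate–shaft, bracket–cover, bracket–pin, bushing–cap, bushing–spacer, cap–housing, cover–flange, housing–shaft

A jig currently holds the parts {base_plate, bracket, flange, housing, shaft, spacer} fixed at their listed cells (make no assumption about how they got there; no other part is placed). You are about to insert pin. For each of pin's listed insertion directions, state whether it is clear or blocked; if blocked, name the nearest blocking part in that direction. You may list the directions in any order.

+y: clear; +z: blocked by spacer

+y: ray from pin(1, -1, -1) has no placed part ⇒ clear
+z: nearest on ray is spacer@(1, -1, 1) ⇒ blocked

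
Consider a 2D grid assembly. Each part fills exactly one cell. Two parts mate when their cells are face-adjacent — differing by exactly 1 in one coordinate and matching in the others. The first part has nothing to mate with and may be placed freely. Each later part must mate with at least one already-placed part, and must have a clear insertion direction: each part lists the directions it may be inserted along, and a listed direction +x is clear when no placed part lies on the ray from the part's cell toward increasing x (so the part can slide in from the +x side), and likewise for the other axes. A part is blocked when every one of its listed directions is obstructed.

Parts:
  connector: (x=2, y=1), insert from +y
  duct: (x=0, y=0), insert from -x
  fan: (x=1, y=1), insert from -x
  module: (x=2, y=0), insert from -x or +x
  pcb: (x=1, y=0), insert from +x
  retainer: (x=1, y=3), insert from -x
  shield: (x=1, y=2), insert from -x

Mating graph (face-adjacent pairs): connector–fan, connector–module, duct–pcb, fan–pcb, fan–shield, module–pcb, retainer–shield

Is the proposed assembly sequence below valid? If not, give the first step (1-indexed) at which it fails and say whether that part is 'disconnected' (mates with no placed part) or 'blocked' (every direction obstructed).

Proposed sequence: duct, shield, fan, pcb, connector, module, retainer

1. duct@(0, 0) [-x clear] — {duct}
2. shield@(1, 2) — no placed neighbour ⇒ disconnected

Invalid at step 2 (disconnected)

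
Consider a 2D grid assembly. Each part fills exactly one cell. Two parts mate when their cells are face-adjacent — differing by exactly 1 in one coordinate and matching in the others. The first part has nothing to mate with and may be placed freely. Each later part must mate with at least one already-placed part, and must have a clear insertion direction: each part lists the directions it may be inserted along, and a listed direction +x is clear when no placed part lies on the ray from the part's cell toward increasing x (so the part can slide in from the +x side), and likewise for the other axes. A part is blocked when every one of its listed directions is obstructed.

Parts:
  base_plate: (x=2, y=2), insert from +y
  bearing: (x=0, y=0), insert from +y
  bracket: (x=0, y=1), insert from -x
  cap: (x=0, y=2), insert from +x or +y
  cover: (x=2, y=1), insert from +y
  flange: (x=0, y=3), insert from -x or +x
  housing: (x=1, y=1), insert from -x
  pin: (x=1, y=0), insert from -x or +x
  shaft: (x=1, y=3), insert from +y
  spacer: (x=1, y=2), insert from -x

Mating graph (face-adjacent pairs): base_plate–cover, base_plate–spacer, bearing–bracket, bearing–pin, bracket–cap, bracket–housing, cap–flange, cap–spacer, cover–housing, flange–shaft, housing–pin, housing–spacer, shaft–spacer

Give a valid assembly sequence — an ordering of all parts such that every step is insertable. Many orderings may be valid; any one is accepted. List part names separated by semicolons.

housing; cover; spacer; base_plate; shaft; pin; bearing; cap; bracket; flange

1. housing@(1, 1) [-x clear] — {housing}
2. cover@(2, 1) [+y clear] — {cover, housing}
3. spacer@(1, 2) [-x clear] — {cover, housing, spacer}
4. base_plate@(2, 2) [+y clear] — {base_plate, cover, housing, spacer}
5. shaft@(1, 3) [+y clear] — {base_plate, cover, housing, shaft, spacer}
6. pin@(1, 0) [-x clear] — {base_plate, cover, housing, pin, shaft, spacer}
7. bearing@(0, 0) [+y clear] — {base_plate, bearing, cover, housing, pin, shaft, spacer}
8. cap@(0, 2) [+y clear] — {base_plate, bearing, cap, cover, housing, pin, shaft, spacer}
9. bracket@(0, 1) [-x clear] — {base_plate, bearing, bracket, cap, cover, housing, pin, shaft, spacer}
10. flange@(0, 3) [-x clear] — {base_plate, bearing, bracket, cap, cover, flange, housing, pin, shaft, spacer}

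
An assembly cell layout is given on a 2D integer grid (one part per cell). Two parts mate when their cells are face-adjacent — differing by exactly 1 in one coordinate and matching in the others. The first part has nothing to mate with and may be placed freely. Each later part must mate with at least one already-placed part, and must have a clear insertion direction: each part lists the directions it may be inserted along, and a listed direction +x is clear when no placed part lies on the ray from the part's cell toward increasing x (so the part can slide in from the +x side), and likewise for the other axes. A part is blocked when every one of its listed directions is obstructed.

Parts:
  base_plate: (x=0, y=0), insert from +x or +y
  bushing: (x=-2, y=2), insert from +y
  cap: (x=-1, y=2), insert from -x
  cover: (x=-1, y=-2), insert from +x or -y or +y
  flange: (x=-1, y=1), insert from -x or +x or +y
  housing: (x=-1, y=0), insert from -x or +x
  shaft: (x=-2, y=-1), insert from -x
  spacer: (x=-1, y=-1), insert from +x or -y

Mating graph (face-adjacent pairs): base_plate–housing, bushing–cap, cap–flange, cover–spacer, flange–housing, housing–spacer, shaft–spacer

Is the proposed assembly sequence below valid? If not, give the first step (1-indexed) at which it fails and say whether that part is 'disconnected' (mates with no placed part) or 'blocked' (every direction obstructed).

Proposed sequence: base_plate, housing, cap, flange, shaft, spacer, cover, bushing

Invalid at step 3 (disconnected)

1. base_plate@(0, 0) [+x clear] — {base_plate}
2. housing@(-1, 0) [-x clear] — {base_plate, housing}
3. cap@(-1, 2) — no placed neighbour ⇒ disconnected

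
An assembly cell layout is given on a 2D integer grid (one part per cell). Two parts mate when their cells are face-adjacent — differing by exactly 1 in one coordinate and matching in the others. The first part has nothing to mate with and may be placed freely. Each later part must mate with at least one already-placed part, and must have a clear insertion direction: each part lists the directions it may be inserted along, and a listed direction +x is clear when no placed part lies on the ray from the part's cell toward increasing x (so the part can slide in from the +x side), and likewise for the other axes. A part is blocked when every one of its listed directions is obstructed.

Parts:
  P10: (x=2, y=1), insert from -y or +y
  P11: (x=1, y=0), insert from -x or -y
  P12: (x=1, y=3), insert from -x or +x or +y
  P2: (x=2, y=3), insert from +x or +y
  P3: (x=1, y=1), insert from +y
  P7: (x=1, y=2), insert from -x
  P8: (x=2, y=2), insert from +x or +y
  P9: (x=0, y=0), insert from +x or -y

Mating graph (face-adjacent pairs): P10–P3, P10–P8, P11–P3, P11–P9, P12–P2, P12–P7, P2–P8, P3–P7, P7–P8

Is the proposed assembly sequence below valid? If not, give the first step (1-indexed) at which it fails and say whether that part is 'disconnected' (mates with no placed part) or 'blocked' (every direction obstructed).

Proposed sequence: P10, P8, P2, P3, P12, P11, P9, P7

1. P10@(2, 1) [-y clear] — {P10}
2. P8@(2, 2) [+x clear] — {P10, P8}
3. P2@(2, 3) [+x clear] — {P10, P2, P8}
4. P3@(1, 1) [+y clear] — {P10, P2, P3, P8}
5. P12@(1, 3) [-x clear] — {P10, P12, P2, P3, P8}
6. P11@(1, 0) [-x clear] — {P10, P11, P12, P2, P3, P8}
7. P9@(0, 0) [-y clear] — {P10, P11, P12, P2, P3, P8, P9}
8. P7@(1, 2) [-x clear] — {P10, P11, P12, P2, P3, P7, P8, P9}

Valid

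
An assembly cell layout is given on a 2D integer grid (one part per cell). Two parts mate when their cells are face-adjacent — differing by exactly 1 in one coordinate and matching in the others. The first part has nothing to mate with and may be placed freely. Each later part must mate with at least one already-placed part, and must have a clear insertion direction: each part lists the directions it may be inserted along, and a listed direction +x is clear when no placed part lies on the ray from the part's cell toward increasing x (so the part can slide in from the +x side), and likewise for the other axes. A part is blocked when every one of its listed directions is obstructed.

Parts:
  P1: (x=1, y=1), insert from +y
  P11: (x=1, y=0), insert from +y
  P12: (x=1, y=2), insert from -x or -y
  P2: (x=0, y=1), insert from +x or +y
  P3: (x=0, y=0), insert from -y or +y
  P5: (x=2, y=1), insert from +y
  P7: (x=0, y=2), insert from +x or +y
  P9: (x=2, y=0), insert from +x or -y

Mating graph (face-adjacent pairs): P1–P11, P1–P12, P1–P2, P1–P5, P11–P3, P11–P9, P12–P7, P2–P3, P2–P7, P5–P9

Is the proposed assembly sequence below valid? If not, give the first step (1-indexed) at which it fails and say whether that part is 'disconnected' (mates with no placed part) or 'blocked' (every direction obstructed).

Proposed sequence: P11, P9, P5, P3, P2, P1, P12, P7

1. P11@(1, 0) [+y clear] — {P11}
2. P9@(2, 0) [+x clear] — {P11, P9}
3. P5@(2, 1) [+y clear] — {P11, P5, P9}
4. P3@(0, 0) [-y clear] — {P11, P3, P5, P9}
5. P2@(0, 1) [+y clear] — {P11, P2, P3, P5, P9}
6. P1@(1, 1) [+y clear] — {P1, P11, P2, P3, P5, P9}
7. P12@(1, 2) [-x clear] — {P1, P11, P12, P2, P3, P5, P9}
8. P7@(0, 2) [+y clear] — {P1, P11, P12, P2, P3, P5, P7, P9}

Valid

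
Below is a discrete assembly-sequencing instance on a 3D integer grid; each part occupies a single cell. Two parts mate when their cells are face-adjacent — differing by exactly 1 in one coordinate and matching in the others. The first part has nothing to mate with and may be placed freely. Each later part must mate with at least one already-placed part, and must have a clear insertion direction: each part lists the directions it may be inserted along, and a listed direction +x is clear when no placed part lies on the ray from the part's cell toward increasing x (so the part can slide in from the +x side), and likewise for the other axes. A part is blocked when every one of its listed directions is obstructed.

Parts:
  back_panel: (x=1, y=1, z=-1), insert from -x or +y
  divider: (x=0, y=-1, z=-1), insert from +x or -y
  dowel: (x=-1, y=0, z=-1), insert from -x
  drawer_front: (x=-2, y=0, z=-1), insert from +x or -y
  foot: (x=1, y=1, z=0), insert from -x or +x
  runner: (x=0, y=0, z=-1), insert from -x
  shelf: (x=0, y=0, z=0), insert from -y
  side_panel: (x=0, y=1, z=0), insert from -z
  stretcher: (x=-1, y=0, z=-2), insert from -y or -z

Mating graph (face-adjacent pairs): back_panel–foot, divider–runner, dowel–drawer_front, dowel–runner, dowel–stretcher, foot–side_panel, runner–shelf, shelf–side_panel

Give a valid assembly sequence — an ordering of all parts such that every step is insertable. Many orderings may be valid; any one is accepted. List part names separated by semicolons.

1. foot@(1, 1, 0) [-x clear] — {foot}
2. side_panel@(0, 1, 0) [-z clear] — {foot, side_panel}
3. shelf@(0, 0, 0) [-y clear] — {foot, shelf, side_panel}
4. runner@(0, 0, -1) [-x clear] — {foot, runner, shelf, side_panel}
5. dowel@(-1, 0, -1) [-x clear] — {dowel, foot, runner, shelf, side_panel}
6. stretcher@(-1, 0, -2) [-y clear] — {dowel, foot, runner, shelf, side_panel, stretcher}
7. divider@(0, -1, -1) [+x clear] — {divider, dowel, foot, runner, shelf, side_panel, stretcher}
8. drawer_front@(-2, 0, -1) [-y clear] — {divider, dowel, drawer_front, foot, runner, shelf, side_panel, stretcher}
9. back_panel@(1, 1, -1) [-x clear] — {back_panel, divider, dowel, drawer_front, foot, runner, shelf, side_panel, stretcher}

foot; side_panel; shelf; runner; dowel; stretcher; divider; drawer_front; back_panel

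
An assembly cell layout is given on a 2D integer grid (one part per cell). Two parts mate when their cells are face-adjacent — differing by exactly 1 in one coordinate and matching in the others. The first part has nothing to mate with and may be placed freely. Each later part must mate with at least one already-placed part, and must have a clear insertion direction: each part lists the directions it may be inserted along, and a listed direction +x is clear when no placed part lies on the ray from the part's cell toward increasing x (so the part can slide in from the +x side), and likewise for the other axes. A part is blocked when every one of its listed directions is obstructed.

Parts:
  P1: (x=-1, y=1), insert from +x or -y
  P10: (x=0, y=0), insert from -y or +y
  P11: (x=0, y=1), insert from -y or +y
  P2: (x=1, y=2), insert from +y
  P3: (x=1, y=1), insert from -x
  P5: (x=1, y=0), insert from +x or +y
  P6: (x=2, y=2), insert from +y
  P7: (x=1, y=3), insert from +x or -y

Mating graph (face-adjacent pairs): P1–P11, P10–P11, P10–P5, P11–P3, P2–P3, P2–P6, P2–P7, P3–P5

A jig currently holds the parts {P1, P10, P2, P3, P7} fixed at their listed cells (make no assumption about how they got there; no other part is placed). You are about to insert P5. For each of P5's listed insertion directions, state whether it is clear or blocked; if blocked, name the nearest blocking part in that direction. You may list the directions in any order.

+x: clear; +y: blocked by P3

+x: ray from P5(1, 0) has no placed part ⇒ clear
+y: nearest on ray is P3@(1, 1) ⇒ blocked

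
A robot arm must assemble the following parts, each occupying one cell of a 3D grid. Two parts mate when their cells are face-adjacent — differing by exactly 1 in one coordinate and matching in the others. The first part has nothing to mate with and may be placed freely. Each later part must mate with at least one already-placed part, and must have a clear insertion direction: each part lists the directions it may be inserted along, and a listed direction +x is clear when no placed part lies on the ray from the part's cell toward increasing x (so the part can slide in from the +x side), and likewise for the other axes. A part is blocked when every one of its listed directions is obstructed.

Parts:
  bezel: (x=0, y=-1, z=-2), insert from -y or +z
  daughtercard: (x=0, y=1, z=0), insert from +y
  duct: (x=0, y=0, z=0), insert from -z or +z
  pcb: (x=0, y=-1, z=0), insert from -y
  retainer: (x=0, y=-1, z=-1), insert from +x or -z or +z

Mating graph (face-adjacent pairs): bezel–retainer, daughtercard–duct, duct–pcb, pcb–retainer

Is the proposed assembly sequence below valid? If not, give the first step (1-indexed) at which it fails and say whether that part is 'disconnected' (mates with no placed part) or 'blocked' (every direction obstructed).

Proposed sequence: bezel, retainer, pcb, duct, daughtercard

1. bezel@(0, -1, -2) [-y clear] — {bezel}
2. retainer@(0, -1, -1) [+x clear] — {bezel, retainer}
3. pcb@(0, -1, 0) [-y clear] — {bezel, pcb, retainer}
4. duct@(0, 0, 0) [-z clear] — {bezel, duct, pcb, retainer}
5. daughtercard@(0, 1, 0) [+y clear] — {bezel, daughtercard, duct, pcb, retainer}

Valid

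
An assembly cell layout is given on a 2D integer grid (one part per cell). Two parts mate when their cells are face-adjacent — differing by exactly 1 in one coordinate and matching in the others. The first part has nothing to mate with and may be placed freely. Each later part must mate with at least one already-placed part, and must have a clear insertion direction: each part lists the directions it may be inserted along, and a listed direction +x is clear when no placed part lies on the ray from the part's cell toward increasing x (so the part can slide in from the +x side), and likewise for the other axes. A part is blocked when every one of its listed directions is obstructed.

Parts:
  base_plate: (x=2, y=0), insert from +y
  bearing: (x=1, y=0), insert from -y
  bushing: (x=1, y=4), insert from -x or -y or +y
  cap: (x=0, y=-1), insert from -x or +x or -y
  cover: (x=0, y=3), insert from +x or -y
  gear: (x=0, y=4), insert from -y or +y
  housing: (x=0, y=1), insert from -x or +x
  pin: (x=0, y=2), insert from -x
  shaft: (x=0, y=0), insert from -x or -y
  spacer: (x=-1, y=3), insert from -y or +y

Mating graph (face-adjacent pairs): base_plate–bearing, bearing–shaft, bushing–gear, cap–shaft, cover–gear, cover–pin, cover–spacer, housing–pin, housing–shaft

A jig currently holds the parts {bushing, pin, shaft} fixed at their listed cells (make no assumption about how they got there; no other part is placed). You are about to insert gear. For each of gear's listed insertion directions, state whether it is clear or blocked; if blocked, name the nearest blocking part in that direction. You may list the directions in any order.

+y: clear; -y: blocked by pin

-y: nearest on ray is pin@(0, 2) ⇒ blocked
+y: ray from gear(0, 4) has no placed part ⇒ clear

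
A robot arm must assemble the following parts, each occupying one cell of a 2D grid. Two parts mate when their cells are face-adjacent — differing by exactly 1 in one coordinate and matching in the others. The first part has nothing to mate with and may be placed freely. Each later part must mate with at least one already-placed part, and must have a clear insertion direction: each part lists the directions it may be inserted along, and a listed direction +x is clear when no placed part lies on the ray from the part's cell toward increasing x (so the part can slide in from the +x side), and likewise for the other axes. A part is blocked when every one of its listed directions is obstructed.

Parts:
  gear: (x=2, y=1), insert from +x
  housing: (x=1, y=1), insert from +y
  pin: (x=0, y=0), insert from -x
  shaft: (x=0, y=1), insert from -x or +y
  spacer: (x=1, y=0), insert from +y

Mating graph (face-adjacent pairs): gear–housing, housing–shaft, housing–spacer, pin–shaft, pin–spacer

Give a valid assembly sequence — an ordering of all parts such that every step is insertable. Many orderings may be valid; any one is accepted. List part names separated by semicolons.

1. spacer@(1, 0) [+y clear] — {spacer}
2. pin@(0, 0) [-x clear] — {pin, spacer}
3. housing@(1, 1) [+y clear] — {housing, pin, spacer}
4. gear@(2, 1) [+x clear] — {gear, housing, pin, spacer}
5. shaft@(0, 1) [-x clear] — {gear, housing, pin, shaft, spacer}

spacer; pin; housing; gear; shaft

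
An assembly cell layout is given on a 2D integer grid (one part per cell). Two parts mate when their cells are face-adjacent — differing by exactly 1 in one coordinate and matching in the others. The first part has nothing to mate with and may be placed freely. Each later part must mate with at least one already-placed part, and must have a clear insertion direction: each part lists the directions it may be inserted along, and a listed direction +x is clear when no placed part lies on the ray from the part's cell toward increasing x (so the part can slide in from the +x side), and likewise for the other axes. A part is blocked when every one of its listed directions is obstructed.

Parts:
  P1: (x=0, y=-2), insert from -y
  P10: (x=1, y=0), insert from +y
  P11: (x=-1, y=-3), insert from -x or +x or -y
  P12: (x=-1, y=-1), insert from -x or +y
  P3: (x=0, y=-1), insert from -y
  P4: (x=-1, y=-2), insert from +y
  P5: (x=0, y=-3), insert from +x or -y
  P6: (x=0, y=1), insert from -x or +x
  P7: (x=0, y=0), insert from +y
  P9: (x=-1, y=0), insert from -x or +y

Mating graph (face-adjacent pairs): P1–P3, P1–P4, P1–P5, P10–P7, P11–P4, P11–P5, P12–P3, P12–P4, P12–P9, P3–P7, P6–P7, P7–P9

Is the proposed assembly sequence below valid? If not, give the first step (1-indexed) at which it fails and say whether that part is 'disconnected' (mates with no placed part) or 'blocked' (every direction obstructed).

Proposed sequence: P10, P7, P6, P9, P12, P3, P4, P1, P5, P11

1. P10@(1, 0) [+y clear] — {P10}
2. P7@(0, 0) [+y clear] — {P10, P7}
3. P6@(0, 1) [-x clear] — {P10, P6, P7}
4. P9@(-1, 0) [-x clear] — {P10, P6, P7, P9}
5. P12@(-1, -1) [-x clear] — {P10, P12, P6, P7, P9}
6. P3@(0, -1) [-y clear] — {P10, P12, P3, P6, P7, P9}
7. P4@(-1, -2) — +y all obstructed ⇒ blocked

Invalid at step 7 (blocked)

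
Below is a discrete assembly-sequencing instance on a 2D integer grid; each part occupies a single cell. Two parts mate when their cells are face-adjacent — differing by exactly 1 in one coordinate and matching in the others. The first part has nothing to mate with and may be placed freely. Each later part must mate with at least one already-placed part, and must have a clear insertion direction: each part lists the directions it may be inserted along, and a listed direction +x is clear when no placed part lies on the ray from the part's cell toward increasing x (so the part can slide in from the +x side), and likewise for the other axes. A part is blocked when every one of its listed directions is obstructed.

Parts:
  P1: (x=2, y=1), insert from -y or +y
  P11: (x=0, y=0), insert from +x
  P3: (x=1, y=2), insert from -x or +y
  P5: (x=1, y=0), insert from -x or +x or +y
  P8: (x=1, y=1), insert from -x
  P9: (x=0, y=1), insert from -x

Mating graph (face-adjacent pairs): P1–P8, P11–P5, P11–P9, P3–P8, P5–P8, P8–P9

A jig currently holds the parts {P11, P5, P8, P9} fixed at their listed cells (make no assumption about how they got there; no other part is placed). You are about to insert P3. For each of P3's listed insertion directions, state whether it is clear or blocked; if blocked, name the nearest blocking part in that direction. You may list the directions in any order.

-x: ray from P3(1, 2) has no placed part ⇒ clear
+y: ray from P3(1, 2) has no placed part ⇒ clear

+y: clear; -x: clear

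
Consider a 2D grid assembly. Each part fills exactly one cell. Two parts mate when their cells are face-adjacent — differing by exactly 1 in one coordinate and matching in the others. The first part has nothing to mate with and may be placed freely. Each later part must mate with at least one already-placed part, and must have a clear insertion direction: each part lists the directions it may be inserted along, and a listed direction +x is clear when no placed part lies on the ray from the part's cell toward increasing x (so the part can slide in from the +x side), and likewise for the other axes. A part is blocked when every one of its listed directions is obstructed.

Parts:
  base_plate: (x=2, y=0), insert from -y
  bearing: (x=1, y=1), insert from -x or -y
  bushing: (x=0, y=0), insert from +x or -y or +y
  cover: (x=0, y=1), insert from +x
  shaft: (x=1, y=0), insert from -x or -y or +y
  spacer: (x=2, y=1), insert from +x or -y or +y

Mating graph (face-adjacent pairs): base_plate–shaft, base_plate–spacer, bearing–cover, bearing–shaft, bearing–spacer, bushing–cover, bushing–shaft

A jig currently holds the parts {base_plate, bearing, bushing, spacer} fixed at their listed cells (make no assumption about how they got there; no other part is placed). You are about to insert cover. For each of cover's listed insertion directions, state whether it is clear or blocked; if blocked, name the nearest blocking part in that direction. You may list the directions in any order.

+x: blocked by bearing

+x: nearest on ray is bearing@(1, 1) ⇒ blocked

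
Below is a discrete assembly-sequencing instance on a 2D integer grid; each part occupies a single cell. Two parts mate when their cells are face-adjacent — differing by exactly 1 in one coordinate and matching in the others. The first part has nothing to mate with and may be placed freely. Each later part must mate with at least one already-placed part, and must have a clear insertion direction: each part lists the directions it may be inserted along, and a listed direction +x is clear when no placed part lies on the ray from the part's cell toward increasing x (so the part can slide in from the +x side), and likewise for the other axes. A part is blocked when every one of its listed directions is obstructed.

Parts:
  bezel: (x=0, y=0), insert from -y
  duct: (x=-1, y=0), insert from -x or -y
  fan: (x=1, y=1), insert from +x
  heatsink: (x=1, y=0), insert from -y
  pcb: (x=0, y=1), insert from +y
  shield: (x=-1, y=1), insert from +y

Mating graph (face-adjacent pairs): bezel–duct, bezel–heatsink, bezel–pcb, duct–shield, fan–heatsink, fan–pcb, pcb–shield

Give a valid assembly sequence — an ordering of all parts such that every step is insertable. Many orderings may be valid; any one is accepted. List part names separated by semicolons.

1. bezel@(0, 0) [-y clear] — {bezel}
2. heatsink@(1, 0) [-y clear] — {bezel, heatsink}
3. pcb@(0, 1) [+y clear] — {bezel, heatsink, pcb}
4. fan@(1, 1) [+x clear] — {bezel, fan, heatsink, pcb}
5. shield@(-1, 1) [+y clear] — {bezel, fan, heatsink, pcb, shield}
6. duct@(-1, 0) [-x clear] — {bezel, duct, fan, heatsink, pcb, shield}

bezel; heatsink; pcb; fan; shield; duct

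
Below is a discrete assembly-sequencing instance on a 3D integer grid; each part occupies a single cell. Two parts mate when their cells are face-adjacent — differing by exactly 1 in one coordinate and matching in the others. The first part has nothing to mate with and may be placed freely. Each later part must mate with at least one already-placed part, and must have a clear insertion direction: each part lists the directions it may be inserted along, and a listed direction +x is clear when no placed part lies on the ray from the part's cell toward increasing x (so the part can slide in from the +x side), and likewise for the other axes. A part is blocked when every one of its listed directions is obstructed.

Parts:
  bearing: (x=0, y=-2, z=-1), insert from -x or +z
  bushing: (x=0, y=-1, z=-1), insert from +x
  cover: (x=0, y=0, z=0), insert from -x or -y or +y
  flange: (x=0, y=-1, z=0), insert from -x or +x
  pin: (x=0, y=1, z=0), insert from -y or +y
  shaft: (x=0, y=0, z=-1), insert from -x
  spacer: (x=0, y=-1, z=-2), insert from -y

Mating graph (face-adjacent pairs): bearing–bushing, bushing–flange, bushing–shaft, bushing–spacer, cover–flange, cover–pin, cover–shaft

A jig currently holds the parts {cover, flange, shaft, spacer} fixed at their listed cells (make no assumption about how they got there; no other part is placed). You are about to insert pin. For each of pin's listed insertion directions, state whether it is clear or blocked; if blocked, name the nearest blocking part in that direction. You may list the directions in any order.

-y: nearest on ray is cover@(0, 0, 0) ⇒ blocked
+y: ray from pin(0, 1, 0) has no placed part ⇒ clear

+y: clear; -y: blocked by cover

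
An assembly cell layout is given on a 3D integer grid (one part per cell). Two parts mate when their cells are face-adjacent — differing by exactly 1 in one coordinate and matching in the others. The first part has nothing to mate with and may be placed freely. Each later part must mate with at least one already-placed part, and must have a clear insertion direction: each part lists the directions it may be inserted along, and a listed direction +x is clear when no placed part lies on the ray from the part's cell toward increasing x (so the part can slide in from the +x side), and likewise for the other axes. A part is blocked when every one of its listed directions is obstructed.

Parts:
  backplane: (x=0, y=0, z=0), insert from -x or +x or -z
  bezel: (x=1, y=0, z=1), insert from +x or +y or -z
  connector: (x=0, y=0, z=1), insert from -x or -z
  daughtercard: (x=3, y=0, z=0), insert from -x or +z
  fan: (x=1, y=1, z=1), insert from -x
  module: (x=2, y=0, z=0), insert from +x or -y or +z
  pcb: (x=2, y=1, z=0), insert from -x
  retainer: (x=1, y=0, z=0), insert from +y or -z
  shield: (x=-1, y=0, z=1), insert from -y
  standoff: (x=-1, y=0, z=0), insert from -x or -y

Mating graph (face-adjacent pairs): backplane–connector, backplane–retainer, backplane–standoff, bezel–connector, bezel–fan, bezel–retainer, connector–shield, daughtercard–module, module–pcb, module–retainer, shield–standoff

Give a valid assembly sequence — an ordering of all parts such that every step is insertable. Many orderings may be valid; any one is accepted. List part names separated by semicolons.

1. bezel@(1, 0, 1) [+x clear] — {bezel}
2. fan@(1, 1, 1) [-x clear] — {bezel, fan}
3. connector@(0, 0, 1) [-x clear] — {bezel, connector, fan}
4. shield@(-1, 0, 1) [-y clear] — {bezel, connector, fan, shield}
5. standoff@(-1, 0, 0) [-x clear] — {bezel, connector, fan, shield, standoff}
6. backplane@(0, 0, 0) [+x clear] — {backplane, bezel, connector, fan, shield, standoff}
7. retainer@(1, 0, 0) [+y clear] — {backplane, bezel, connector, fan, retainer, shield, standoff}
8. module@(2, 0, 0) [+x clear] — {backplane, bezel, connector, fan, module, retainer, shield, standoff}
9. daughtercard@(3, 0, 0) [+z clear] — {backplane, bezel, connector, daughtercard, fan, module, retainer, shield, standoff}
10. pcb@(2, 1, 0) [-x clear] — {backplane, bezel, connector, daughtercard, fan, module, pcb, retainer, shield, standoff}

bezel; fan; connector; shield; standoff; backplane; retainer; module; daughtercard; pcb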